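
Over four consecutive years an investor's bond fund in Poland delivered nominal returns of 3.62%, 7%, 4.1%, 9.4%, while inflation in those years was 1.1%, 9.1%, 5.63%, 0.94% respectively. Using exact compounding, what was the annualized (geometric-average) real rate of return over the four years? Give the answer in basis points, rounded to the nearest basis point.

179 basis points

Compound the nominal returns: 1.0362 × 1.0700 × 1.0410 × 1.0940 = 1.26268615.
Compound inflation: 1.0110 × 1.0910 × 1.0563 × 1.0094 = 1.17605190.
Deflate: 1.26268615 / 1.17605190 = 1.07366533.
Annualized real rate = 1.07366533^(1/4) − 1 = 1.7928% → 179 basis points.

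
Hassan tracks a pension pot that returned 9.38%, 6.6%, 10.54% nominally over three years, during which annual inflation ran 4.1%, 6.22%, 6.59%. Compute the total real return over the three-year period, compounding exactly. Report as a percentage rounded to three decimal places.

9.356%

Compound the nominal returns: 1.0938 × 1.0660 × 1.1054 = 1.288886.
Compound inflation: 1.0410 × 1.0622 × 1.0659 = 1.178619.
Deflate: 1.288886 / 1.178619 = 1.093556.
Total real return = 1.093556 − 1 → 9.356%.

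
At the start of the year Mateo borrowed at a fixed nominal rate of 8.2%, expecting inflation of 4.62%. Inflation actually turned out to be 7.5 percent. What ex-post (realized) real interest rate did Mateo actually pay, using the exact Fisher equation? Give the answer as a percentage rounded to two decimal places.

Ex-post: (1 + 0.0820)/(1 + 0.0750) − 1 = 0.6512%
So the realized real rate is 0.65%.

0.65%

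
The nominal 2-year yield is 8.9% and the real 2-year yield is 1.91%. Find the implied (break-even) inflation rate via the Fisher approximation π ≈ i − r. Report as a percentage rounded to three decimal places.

6.990%

π ≈ i − r = 8.9% − 1.91% → 6.990%.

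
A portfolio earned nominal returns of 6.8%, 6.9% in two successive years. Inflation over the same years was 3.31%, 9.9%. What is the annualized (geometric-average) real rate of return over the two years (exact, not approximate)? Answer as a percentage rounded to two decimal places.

Nominal growth factor = 1.0680 × 1.0690 = 1.14169200
Price-level growth factor = 1.0331 × 1.0990 = 1.13537690
Real growth factor = 1.14169200 / 1.13537690 = 1.00556212
Annualized real rate = 1.00556212^(1/2) − 1 = 0.2777% → 0.28%.

0.28%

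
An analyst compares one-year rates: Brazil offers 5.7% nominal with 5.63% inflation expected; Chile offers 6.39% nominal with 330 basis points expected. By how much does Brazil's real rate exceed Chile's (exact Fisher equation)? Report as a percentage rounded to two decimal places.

Brazil: (1 + 0.0570)/(1 + 0.0563) − 1 = 0.06627%
Chile: (1 + 0.0639)/(1 + 0.0330) − 1 = 2.99129%
Differential = 0.06627% − 2.99129% = -2.92502% → -2.93%.

-2.93%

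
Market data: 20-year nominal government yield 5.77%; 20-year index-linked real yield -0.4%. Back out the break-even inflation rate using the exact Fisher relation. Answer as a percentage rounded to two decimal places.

6.19%

(1 + π) = (1 + i)/(1 + r) = 1.05770 / 0.99600 = 1.061948
Break-even inflation = 1.061948 − 1 → 6.19%.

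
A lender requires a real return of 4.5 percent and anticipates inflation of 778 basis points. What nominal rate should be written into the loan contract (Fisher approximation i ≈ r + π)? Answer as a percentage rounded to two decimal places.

12.28%

i ≈ r + π = 4.5% + 7.78% = 12.28%.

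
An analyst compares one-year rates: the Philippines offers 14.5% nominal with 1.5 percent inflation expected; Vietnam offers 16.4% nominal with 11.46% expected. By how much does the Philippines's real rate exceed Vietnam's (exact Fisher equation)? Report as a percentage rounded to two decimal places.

8.38%

The Philippines: (1 + 0.1450)/(1 + 0.0150) − 1 = 12.8079%
Vietnam: (1 + 0.1640)/(1 + 0.1146) − 1 = 4.4321%
Differential = 12.8079% − 4.4321% = 8.3758% → 8.38%.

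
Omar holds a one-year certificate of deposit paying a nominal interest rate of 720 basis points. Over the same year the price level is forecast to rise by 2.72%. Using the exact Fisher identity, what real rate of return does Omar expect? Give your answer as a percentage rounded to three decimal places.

4.361%

By the Fisher identity, 1 + r = (1 + i)/(1 + π).
1 + r = 1.07200 / 1.02720 = 1.043614
r = 1.043614 − 1 = 4.3614%, i.e. 4.361%.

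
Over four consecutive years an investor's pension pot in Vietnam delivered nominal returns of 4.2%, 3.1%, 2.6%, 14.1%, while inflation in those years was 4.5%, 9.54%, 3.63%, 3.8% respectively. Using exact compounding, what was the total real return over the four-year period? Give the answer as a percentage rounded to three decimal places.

Compound the nominal returns: 1.0420 × 1.0310 × 1.0260 × 1.1410 = 1.257649.
Compound inflation: 1.0450 × 1.0954 × 1.0363 × 1.0380 = 1.231323.
Deflate: 1.257649 / 1.231323 = 1.021380.
Total real return = 1.021380 − 1 → 2.138%.

2.138%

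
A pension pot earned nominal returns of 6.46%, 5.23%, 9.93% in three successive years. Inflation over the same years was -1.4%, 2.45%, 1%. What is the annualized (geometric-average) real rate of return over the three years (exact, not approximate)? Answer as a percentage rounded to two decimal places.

Compound the nominal returns: 1.0646 × 1.0523 × 1.0993 = 1.23152224.
Compound inflation: 0.9860 × 1.0245 × 1.0100 = 1.02025857.
Deflate: 1.23152224 / 1.02025857 = 1.20706876.
Annualized real rate = 1.20706876^(1/3) − 1 = 6.4741% → 6.47%.

6.47%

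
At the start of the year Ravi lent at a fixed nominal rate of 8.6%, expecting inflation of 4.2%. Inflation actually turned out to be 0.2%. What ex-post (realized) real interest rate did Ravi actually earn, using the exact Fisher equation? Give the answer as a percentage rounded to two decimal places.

Ex-post: (1 + 0.0860)/(1 + 0.0020) − 1 = 8.3832%
So the realized real rate is 8.38%.

8.38%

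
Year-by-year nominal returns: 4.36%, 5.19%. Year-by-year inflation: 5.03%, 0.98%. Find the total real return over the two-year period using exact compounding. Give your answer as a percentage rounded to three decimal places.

3.505%

Nominal growth factor = 1.0436 × 1.0519 = 1.097763
Price-level growth factor = 1.0503 × 1.0098 = 1.060593
Real growth factor = 1.097763 / 1.060593 = 1.035046
Total real return = 1.035046 − 1 → 3.505%.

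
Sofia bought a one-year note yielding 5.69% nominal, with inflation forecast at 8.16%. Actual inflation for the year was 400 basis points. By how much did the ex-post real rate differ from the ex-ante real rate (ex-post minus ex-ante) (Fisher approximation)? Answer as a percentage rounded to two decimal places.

4.16%

Ex-ante: 5.69% − 8.16% = -2.470%
Ex-post: 5.69% − 4% = 1.690%
Difference (ex-post − ex-ante) = 4.1600% → 4.16%.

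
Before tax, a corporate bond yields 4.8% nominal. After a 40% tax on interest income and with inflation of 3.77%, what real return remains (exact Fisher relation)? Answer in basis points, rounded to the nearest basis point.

After-tax nominal return = 4.8% × (1 − 0.4) = 2.8800%.
1 + r = 1.02880 / 1.03770 = 0.991423
After-tax real rate = 0.991423 − 1 → -86 basis points.

-86 basis points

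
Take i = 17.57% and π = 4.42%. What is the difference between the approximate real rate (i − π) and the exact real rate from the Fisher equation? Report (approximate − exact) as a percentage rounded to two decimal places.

0.56%

Approximate: r ≈ 17.570% − 4.420% = 13.1500%
Exact: (1 + 0.1757)/(1 + 0.0442) − 1 = 12.5934%
Error = 13.1500% − 12.5934% = 0.5566% → 0.56%.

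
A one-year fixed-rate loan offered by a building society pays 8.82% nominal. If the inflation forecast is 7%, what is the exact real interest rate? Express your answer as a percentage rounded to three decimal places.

1.701%

By the Fisher relation, 1 + r = (1 + i)/(1 + π).
1 + r = 1.08820 / 1.07000 = 1.017009
r = 1.017009 − 1 = 1.7009%, i.e. 1.701%.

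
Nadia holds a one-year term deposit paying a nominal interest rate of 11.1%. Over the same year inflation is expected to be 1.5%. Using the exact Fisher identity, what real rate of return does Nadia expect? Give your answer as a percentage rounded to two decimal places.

By the Fisher identity, 1 + r = (1 + i)/(1 + π).
1 + r = 1.11100 / 1.01500 = 1.094581
r = 1.094581 − 1 = 9.4581%, i.e. 9.46%.

9.46%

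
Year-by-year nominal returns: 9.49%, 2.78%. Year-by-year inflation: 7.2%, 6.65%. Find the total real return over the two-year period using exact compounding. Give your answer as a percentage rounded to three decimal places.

-1.570%

Nominal growth factor = 1.0949 × 1.0278 = 1.125338
Price-level growth factor = 1.0720 × 1.0665 = 1.143288
Real growth factor = 1.125338 / 1.143288 = 0.984300
Total real return = 0.984300 − 1 → -1.570%.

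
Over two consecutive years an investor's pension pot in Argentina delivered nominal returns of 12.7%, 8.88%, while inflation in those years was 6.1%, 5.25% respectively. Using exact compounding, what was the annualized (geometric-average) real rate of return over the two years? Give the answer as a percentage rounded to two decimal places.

4.83%

Compound the nominal returns: 1.1270 × 1.0888 = 1.22707760.
Compound inflation: 1.0610 × 1.0525 = 1.11670250.
Deflate: 1.22707760 / 1.11670250 = 1.09884020.
Annualized real rate = 1.09884020^(1/2) − 1 = 4.8256% → 4.83%.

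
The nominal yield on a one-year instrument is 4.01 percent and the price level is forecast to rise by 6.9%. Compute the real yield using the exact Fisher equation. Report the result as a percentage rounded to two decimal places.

1 + r = 1.04010 / 1.06900 = 0.972965
r = 0.972965 − 1 = -2.7035%, i.e. -2.70%.

-2.70%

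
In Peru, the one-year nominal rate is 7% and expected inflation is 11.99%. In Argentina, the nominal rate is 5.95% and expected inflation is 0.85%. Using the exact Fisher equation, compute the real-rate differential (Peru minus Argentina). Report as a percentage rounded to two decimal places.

-9.51%

Peru: (1 + 0.0700)/(1 + 0.1199) − 1 = -4.4558%
Argentina: (1 + 0.0595)/(1 + 0.0085) − 1 = 5.0570%
Differential = -4.4558% − 5.0570% = -9.5128% → -9.51%.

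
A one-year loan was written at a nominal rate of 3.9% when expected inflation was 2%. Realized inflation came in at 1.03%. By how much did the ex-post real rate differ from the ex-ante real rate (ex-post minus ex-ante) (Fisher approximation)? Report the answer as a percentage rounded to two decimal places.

Ex-ante: 3.9% − 2% = 1.900%
Ex-post: 3.9% − 1.03% = 2.870%
Difference (ex-post − ex-ante) = 0.9700% → 0.97%.

0.97%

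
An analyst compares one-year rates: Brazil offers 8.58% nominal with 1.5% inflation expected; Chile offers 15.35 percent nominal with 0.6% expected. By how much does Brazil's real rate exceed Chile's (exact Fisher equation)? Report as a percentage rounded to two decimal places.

-7.69%

Brazil: (1 + 0.0858)/(1 + 0.0150) − 1 = 6.9754%
Chile: (1 + 0.1535)/(1 + 0.0060) − 1 = 14.6620%
Differential = 6.9754% − 14.6620% = -7.6867% → -7.69%.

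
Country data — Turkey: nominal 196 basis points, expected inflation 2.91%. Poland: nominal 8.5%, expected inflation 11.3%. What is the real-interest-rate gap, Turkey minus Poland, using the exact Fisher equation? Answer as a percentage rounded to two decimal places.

1.59%

Turkey: (1 + 0.0196)/(1 + 0.0291) − 1 = -0.9231%
Poland: (1 + 0.0850)/(1 + 0.1130) − 1 = -2.5157%
Differential = -0.9231% − (-2.5157%) = 1.5926% → 1.59%.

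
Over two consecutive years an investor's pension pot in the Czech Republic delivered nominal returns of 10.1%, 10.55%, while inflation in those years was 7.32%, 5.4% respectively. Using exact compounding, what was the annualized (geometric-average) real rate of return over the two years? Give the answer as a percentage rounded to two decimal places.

Nominal growth factor = 1.1010 × 1.1055 = 1.21715550
Price-level growth factor = 1.0732 × 1.0540 = 1.13115280
Real growth factor = 1.21715550 / 1.13115280 = 1.07603102
Annualized real rate = 1.07603102^(1/2) − 1 = 3.7319% → 3.73%.

3.73%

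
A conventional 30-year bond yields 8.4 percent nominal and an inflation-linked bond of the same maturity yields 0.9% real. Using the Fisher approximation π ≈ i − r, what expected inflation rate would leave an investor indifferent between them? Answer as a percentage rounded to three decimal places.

π ≈ i − r = 8.4% − 0.9% → 7.500%.

7.500%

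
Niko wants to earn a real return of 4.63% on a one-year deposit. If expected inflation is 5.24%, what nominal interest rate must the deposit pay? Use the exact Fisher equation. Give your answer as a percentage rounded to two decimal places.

(1 + i) = (1 + r)(1 + π) = 1.04630 × 1.05240 = 1.10112612
i = 1.10112612 − 1, so the required nominal rate is 10.11%.

10.11%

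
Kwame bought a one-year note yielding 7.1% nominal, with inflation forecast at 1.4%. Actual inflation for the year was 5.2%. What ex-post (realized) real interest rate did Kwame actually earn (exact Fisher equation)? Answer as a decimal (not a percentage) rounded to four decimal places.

Ex-post: (1 + 0.0710)/(1 + 0.0520) − 1 = 1.8061%
So the realized real rate is 0.0181.

0.0181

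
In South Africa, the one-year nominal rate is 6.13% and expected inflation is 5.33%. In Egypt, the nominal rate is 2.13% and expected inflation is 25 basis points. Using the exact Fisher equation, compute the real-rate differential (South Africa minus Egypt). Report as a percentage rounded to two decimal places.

South Africa: (1 + 0.0613)/(1 + 0.0533) − 1 = 0.7595%
Egypt: (1 + 0.0213)/(1 + 0.0025) − 1 = 1.8753%
Differential = 0.7595% − 1.8753% = -1.1158% → -1.12%.

-1.12%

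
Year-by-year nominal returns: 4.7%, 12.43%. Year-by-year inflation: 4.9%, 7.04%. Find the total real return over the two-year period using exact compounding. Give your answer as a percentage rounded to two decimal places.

4.84%

Nominal growth factor = 1.0470 × 1.1243 = 1.177142
Price-level growth factor = 1.0490 × 1.0704 = 1.122850
Real growth factor = 1.177142 / 1.122850 = 1.048352
Total real return = 1.048352 − 1 → 4.84%.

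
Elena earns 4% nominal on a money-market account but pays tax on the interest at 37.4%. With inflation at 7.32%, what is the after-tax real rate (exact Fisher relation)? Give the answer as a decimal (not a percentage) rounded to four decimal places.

-0.0449

After-tax nominal return = 4% × (1 − 0.374) = 2.5040%.
1 + r = 1.02504 / 1.07320 = 0.955125
After-tax real rate = 0.955125 − 1 → -0.0449.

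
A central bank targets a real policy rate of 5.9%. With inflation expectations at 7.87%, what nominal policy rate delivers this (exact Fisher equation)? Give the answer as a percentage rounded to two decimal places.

14.23%

(1 + i) = (1 + r)(1 + π) = 1.05900 × 1.07870 = 1.1423433
i = 1.1423433 − 1, so the required nominal rate is 14.23%.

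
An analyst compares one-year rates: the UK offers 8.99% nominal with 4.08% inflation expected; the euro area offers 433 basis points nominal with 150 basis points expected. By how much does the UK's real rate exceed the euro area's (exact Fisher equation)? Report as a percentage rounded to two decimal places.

1.93%

The UK: (1 + 0.0899)/(1 + 0.0408) − 1 = 4.7175%
The euro area: (1 + 0.0433)/(1 + 0.0150) − 1 = 2.7882%
Differential = 4.7175% − 2.7882% = 1.9293% → 1.93%.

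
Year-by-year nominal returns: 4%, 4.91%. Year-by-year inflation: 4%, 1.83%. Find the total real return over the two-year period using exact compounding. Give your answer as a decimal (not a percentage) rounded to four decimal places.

Compound the nominal returns: 1.0400 × 1.0491 = 1.091064.
Compound inflation: 1.0400 × 1.0183 = 1.059032.
Deflate: 1.091064 / 1.059032 = 1.030246.
Total real return = 1.030246 − 1 → 0.0302.

0.0302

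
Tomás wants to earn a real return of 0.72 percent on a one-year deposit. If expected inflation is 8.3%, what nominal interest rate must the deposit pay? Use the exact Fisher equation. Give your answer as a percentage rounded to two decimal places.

(1 + i) = (1 + r)(1 + π) = 1.00720 × 1.08300 = 1.0907976
i = 1.0907976 − 1, so the required nominal rate is 9.08%.

9.08%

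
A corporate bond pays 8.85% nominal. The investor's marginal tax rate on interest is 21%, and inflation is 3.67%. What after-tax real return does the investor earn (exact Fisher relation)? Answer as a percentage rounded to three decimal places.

3.204%

After-tax nominal return = 8.85% × (1 − 0.21) = 6.9915%.
1 + r = 1.069915 / 1.03670 = 1.032039
After-tax real rate = 1.032039 − 1 → 3.204%.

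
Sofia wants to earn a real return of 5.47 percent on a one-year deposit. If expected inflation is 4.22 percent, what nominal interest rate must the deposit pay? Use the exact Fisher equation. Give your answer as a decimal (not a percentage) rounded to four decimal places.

0.0992

(1 + i) = (1 + r)(1 + π) = 1.05470 × 1.04220 = 1.09920834
i = 1.09920834 − 1, so the required nominal rate is 0.0992.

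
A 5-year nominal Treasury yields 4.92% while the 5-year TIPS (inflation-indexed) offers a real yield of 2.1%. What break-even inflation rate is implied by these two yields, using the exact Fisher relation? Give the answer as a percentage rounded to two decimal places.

(1 + π) = (1 + i)/(1 + r) = 1.04920 / 1.02100 = 1.027620
Break-even inflation = 1.027620 − 1 → 2.76%.

2.76%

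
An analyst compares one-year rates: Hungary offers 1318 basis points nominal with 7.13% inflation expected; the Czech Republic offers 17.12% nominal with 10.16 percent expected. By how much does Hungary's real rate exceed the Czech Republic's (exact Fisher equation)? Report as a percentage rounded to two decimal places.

-0.67%

Hungary: (1 + 0.1318)/(1 + 0.0713) − 1 = 5.6473%
The Czech Republic: (1 + 0.1712)/(1 + 0.1016) − 1 = 6.3181%
Differential = 5.6473% − 6.3181% = -0.6707% → -0.67%.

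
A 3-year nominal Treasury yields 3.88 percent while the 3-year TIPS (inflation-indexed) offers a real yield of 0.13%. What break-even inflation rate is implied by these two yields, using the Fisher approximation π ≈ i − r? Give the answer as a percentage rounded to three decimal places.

3.750%

π ≈ i − r = 3.88% − 0.13% → 3.750%.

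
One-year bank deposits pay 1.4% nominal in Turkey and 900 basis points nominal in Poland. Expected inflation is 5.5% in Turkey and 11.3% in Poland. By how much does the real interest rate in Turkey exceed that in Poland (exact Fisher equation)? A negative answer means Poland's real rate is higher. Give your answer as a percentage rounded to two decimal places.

-1.82%

Turkey: (1 + 0.0140)/(1 + 0.0550) − 1 = -3.8863%
Poland: (1 + 0.0900)/(1 + 0.1130) − 1 = -2.0665%
Differential = -3.8863% − (-2.0665%) = -1.8198% → -1.82%.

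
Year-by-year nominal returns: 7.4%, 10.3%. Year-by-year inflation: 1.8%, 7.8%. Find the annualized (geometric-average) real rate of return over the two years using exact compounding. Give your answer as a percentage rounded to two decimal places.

3.90%

Nominal growth factor = 1.0740 × 1.1030 = 1.18462200
Price-level growth factor = 1.0180 × 1.0780 = 1.09740400
Real growth factor = 1.18462200 / 1.09740400 = 1.07947666
Annualized real rate = 1.07947666^(1/2) − 1 = 3.8979% → 3.90%.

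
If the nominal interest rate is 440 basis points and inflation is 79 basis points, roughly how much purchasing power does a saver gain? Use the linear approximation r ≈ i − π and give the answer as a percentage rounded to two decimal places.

3.61%

r ≈ i − π = 4.4% − 0.79% = 3.61%.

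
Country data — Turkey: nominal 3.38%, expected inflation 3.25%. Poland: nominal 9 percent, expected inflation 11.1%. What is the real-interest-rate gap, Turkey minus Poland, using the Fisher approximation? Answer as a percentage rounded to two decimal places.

2.23%

Turkey: 3.38% − 3.25% = 0.130%
Poland: 9% − 11.1% = -2.100%
Differential = 2.230% → 2.23%.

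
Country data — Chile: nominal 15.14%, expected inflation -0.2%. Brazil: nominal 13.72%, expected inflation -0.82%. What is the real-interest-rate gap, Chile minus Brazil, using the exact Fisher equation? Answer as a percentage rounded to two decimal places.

0.71%

Chile: (1 + 0.1514)/(1 − 0.0020) − 1 = 15.3707%
Brazil: (1 + 0.1372)/(1 − 0.0082) − 1 = 14.6602%
Differential = 15.3707% − 14.6602% = 0.7105% → 0.71%.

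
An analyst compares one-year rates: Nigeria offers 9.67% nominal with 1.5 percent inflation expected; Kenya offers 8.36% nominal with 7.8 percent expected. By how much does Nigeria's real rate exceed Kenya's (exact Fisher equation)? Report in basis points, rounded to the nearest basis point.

Nigeria: (1 + 0.0967)/(1 + 0.0150) − 1 = 8.0493%
Kenya: (1 + 0.0836)/(1 + 0.0780) − 1 = 0.5195%
Differential = 8.0493% − 0.5195% = 7.5298% → 753 basis points.

753 basis points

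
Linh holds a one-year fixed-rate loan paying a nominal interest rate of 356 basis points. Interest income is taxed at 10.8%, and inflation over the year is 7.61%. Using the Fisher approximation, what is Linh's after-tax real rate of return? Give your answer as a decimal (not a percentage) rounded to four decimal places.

After-tax nominal return = 3.56% × (1 − 0.108) = 3.17552%.
r ≈ 3.17552% − 7.61% → -0.0443.

-0.0443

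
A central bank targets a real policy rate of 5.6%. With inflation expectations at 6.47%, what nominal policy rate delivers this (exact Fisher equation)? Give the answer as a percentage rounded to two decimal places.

(1 + i) = (1 + r)(1 + π) = 1.05600 × 1.06470 = 1.1243232
i = 1.1243232 − 1, so the required nominal rate is 12.43%.

12.43%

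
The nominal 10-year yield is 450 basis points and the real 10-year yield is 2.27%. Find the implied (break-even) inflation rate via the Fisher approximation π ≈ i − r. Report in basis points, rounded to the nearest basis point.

π ≈ i − r = 4.5% − 2.27% → 223 basis points.

223 basis points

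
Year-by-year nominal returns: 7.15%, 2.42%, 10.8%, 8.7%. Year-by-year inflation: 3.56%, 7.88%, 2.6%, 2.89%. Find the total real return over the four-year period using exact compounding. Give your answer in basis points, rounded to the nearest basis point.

Nominal growth factor = 1.0715 × 1.0242 × 1.1080 × 1.0870 = 1.321741
Price-level growth factor = 1.0356 × 1.0788 × 1.0260 × 1.0289 = 1.179379
Real growth factor = 1.321741 / 1.179379 = 1.120709
Total real return = 1.120709 − 1 → 1207 basis points.

1207 basis points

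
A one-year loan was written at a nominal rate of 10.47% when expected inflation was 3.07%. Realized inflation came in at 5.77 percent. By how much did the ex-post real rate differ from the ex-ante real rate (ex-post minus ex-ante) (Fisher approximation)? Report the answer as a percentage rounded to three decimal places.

Ex-ante: 10.47% − 3.07% = 7.400%
Ex-post: 10.47% − 5.77% = 4.700%
Difference (ex-post − ex-ante) = -2.7000% → -2.700%.

-2.700%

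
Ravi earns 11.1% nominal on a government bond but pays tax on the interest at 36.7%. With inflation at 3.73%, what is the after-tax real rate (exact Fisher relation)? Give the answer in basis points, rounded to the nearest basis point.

After-tax nominal return = 11.1% × (1 − 0.367) = 7.0263%.
1 + r = 1.070263 / 1.03730 = 1.031778
After-tax real rate = 1.031778 − 1 → 318 basis points.

318 basis points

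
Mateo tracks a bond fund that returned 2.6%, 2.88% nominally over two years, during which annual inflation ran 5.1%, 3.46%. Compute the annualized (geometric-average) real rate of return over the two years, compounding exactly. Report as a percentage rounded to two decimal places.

Compound the nominal returns: 1.0260 × 1.0288 = 1.05554880.
Compound inflation: 1.0510 × 1.0346 = 1.08736460.
Deflate: 1.05554880 / 1.08736460 = 0.97074045.
Annualized real rate = 0.97074045^(1/2) − 1 = -1.4738% → -1.47%.

-1.47%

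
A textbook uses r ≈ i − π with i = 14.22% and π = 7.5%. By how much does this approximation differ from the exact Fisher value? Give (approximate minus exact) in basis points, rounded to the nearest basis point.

47 basis points

Approximate: r ≈ 14.220% − 7.500% = 6.7200%
Exact: (1 + 0.1422)/(1 + 0.0750) − 1 = 6.2512%
Error = 6.7200% − 6.2512% = 0.4688% → 47 basis points.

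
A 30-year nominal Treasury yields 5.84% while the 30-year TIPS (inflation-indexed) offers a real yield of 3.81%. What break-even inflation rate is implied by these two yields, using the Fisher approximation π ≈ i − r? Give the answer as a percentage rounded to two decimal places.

π ≈ i − r = 5.84% − 3.81% → 2.03%.

2.03%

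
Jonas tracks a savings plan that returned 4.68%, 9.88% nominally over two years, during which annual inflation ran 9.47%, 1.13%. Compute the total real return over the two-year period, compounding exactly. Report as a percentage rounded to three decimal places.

3.898%

Nominal growth factor = 1.0468 × 1.0988 = 1.150224
Price-level growth factor = 1.0947 × 1.0113 = 1.107070
Real growth factor = 1.150224 / 1.107070 = 1.038980
Total real return = 1.038980 − 1 → 3.898%.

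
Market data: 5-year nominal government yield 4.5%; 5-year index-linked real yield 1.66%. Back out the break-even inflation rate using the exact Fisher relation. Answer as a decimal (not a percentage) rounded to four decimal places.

(1 + π) = (1 + i)/(1 + r) = 1.04500 / 1.01660 = 1.027936
Break-even inflation = 1.027936 − 1 → 0.0279.

0.0279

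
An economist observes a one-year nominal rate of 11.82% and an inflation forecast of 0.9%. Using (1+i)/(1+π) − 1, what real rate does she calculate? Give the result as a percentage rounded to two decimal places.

By the Fisher equation, 1 + r = (1 + i)/(1 + π).
1 + r = 1.11820 / 1.00900 = 1.108226
r = 1.108226 − 1 = 10.8226%, i.e. 10.82%.

10.82%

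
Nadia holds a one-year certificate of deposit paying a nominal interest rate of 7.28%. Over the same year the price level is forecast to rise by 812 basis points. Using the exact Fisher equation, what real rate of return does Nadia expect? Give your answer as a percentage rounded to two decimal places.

By the Fisher equation, 1 + r = (1 + i)/(1 + π).
1 + r = 1.07280 / 1.08120 = 0.992231
r = 0.992231 − 1 = -0.7769%, i.e. -0.78%.

-0.78%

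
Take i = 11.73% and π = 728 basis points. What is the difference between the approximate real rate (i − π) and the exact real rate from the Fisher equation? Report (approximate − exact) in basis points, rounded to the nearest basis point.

Approximate: r ≈ 11.730% − 7.280% = 4.4500%
Exact: (1 + 0.1173)/(1 + 0.0728) − 1 = 4.1480%
Error = 4.4500% − 4.1480% = 0.3020% → 30 basis points.

30 basis points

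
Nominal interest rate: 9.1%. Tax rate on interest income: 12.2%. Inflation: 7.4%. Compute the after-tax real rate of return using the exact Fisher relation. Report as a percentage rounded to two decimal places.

0.55%

After-tax nominal return = 9.1% × (1 − 0.122) = 7.9898%.
1 + r = 1.079898 / 1.07400 = 1.005492
After-tax real rate = 1.005492 − 1 → 0.55%.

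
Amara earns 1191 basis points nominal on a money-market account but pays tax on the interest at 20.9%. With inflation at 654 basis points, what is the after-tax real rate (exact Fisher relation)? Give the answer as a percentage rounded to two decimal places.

After-tax nominal return = 11.91% × (1 − 0.209) = 9.42081%.
1 + r = 1.0942081 / 1.06540 = 1.027040
After-tax real rate = 1.027040 − 1 → 2.70%.

2.70%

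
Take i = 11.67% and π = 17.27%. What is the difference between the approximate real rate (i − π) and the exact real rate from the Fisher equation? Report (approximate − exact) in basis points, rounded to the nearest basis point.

Approximate: r ≈ 11.670% − 17.270% = -5.6000%
Exact: (1 + 0.1167)/(1 + 0.1727) − 1 = -4.7753%
Error = -5.6000% − (-4.7753%) = -0.8247% → -82 basis points.

-82 basis points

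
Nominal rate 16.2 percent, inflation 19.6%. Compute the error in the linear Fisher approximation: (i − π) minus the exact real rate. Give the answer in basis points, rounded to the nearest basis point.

-56 basis points

Approximate: r ≈ 16.200% − 19.600% = -3.4000%
Exact: (1 + 0.1620)/(1 + 0.1960) − 1 = -2.8428%
Error = -3.4000% − (-2.8428%) = -0.5572% → -56 basis points.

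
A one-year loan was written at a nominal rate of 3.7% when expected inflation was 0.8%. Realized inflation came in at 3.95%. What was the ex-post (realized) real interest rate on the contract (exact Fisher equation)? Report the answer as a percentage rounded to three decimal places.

Ex-post: (1 + 0.0370)/(1 + 0.0395) − 1 = -0.2405002%
So the realized real rate is -0.241%.

-0.241%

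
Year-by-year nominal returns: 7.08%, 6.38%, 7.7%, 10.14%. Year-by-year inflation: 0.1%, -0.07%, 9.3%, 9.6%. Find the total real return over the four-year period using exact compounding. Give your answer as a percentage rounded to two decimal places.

Nominal growth factor = 1.0708 × 1.0638 × 1.0770 × 1.1014 = 1.351230
Price-level growth factor = 1.0010 × 0.9993 × 1.0930 × 1.0960 = 1.198287
Real growth factor = 1.351230 / 1.198287 = 1.127635
Total real return = 1.127635 − 1 → 12.76%.

12.76%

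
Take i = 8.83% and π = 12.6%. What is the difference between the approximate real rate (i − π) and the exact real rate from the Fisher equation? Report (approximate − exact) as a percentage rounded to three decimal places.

Approximate: r ≈ 8.830% − 12.600% = -3.7700%
Exact: (1 + 0.0883)/(1 + 0.1260) − 1 = -3.3481%
Error = -3.7700% − (-3.3481%) = -0.4219% → -0.422%.

-0.422%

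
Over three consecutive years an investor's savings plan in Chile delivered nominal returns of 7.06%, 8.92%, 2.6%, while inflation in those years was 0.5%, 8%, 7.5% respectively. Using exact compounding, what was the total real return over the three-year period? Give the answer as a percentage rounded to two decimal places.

2.54%

Nominal growth factor = 1.0706 × 1.0892 × 1.0260 = 1.196416
Price-level growth factor = 1.0050 × 1.0800 × 1.0750 = 1.166805
Real growth factor = 1.196416 / 1.166805 = 1.025378
Total real return = 1.025378 − 1 → 2.54%.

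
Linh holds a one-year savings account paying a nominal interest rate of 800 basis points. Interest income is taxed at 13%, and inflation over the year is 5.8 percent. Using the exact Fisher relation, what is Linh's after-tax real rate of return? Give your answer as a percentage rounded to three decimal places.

1.096%

After-tax nominal return = 8% × (1 − 0.13) = 6.9600%.
1 + r = 1.06960 / 1.05800 = 1.010964
After-tax real rate = 1.010964 − 1 → 1.096%.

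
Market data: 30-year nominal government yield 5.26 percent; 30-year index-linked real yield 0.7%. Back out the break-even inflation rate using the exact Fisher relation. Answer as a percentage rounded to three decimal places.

(1 + π) = (1 + i)/(1 + r) = 1.05260 / 1.00700 = 1.045283
Break-even inflation = 1.045283 − 1 → 4.528%.

4.528%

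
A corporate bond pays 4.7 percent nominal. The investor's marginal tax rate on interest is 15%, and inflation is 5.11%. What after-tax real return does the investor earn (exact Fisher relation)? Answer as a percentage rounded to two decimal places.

After-tax nominal return = 4.7% × (1 − 0.15) = 3.9950%.
1 + r = 1.03995 / 1.05110 = 0.989392
After-tax real rate = 0.989392 − 1 → -1.06%.

-1.06%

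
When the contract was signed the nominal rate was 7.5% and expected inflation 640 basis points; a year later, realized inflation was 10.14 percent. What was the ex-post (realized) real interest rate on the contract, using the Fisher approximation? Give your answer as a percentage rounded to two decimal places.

-2.64%

Ex-post: 7.5% − 10.14% = -2.640%
So the realized real rate is -2.64%.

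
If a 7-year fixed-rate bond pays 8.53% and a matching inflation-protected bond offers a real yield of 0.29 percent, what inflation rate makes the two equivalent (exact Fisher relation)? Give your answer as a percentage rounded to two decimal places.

8.22%

(1 + π) = (1 + i)/(1 + r) = 1.08530 / 1.00290 = 1.082162
Break-even inflation = 1.082162 − 1 → 8.22%.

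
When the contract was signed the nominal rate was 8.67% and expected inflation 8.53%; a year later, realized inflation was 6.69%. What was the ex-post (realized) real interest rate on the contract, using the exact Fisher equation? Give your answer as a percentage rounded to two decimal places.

Ex-post: (1 + 0.0867)/(1 + 0.0669) − 1 = 1.8558%
So the realized real rate is 1.86%.

1.86%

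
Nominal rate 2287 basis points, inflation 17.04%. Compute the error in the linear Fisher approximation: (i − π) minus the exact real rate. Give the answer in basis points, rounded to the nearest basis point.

Approximate: r ≈ 22.870% − 17.040% = 5.8300%
Exact: (1 + 0.2287)/(1 + 0.1704) − 1 = 4.9812%
Error = 5.8300% − 4.9812% = 0.8488% → 85 basis points.

85 basis points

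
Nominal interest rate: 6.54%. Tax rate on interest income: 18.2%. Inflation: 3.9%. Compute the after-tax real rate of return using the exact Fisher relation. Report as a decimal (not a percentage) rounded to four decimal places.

0.0140

After-tax nominal return = 6.54% × (1 − 0.182) = 5.34972%.
1 + r = 1.0534972 / 1.03900 = 1.013953
After-tax real rate = 1.013953 − 1 → 0.0140.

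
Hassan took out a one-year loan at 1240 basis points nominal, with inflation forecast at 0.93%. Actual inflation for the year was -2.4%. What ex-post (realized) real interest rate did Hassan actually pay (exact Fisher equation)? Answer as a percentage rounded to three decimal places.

Ex-post: (1 + 0.1240)/(1 − 0.0240) − 1 = 15.1639%
So the realized real rate is 15.164%.

15.164%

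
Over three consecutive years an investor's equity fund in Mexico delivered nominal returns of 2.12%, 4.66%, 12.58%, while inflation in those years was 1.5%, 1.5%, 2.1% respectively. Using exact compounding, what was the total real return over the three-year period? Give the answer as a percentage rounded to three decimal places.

14.392%

Nominal growth factor = 1.0212 × 1.0466 × 1.1258 = 1.203241
Price-level growth factor = 1.0150 × 1.0150 × 1.0210 = 1.051860
Real growth factor = 1.203241 / 1.051860 = 1.143918
Total real return = 1.143918 − 1 → 14.392%.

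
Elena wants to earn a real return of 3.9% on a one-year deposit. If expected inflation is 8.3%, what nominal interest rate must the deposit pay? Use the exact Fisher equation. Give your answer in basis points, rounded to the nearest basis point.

1252 basis points

(1 + i) = (1 + r)(1 + π) = 1.03900 × 1.08300 = 1.125237
i = 1.125237 − 1, so the required nominal rate is 1252 basis points.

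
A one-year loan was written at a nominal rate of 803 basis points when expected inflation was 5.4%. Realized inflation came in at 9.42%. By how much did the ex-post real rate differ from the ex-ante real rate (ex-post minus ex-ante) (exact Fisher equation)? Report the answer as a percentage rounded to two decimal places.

-3.77%

Ex-ante: (1 + 0.0803)/(1 + 0.0540) − 1 = 2.4953%
Ex-post: (1 + 0.0803)/(1 + 0.0942) − 1 = -1.2703%
Difference (ex-post − ex-ante) = -3.7656% → -3.77%.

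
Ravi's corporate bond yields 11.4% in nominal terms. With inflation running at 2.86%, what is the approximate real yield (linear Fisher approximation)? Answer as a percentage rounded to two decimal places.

8.54%

r ≈ i − π = 11.4% − 2.86% = 8.54%.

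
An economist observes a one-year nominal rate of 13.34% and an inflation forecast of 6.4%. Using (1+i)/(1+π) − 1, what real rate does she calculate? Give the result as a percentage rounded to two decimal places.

1 + r = 1.13340 / 1.06400 = 1.065226
r = 1.065226 − 1 = 6.5226%, i.e. 6.52%.

6.52%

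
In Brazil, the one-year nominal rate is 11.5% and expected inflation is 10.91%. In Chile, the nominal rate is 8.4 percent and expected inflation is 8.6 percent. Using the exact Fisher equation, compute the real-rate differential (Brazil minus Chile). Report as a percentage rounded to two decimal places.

Brazil: (1 + 0.1150)/(1 + 0.1091) − 1 = 0.5320%
Chile: (1 + 0.0840)/(1 + 0.0860) − 1 = -0.1842%
Differential = 0.5320% − (-0.1842%) = 0.7161% → 0.72%.

0.72%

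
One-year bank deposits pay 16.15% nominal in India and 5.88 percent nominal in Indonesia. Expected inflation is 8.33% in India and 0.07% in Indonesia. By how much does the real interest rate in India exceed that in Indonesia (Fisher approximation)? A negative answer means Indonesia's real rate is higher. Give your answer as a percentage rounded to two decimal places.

India: 16.15% − 8.33% = 7.820%
Indonesia: 5.88% − 0.07% = 5.810%
Differential = 2.010% → 2.01%.

2.01%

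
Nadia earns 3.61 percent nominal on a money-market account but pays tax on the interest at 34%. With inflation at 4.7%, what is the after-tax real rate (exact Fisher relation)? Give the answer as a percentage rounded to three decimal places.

After-tax nominal return = 3.61% × (1 − 0.34) = 2.3826%.
1 + r = 1.023826 / 1.04700 = 0.977866
After-tax real rate = 0.977866 − 1 → -2.213%.

-2.213%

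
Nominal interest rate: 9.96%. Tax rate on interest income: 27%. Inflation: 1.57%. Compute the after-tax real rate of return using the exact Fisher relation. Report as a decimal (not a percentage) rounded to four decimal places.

After-tax nominal return = 9.96% × (1 − 0.27) = 7.2708%.
1 + r = 1.072708 / 1.01570 = 1.056127
After-tax real rate = 1.056127 − 1 → 0.0561.

0.0561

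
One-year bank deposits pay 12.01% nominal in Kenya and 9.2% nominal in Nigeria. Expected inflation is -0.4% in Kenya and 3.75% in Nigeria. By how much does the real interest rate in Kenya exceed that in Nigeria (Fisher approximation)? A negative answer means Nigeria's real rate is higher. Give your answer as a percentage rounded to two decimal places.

Kenya: 12.01% − (-0.4%) = 12.410%
Nigeria: 9.2% − 3.75% = 5.450%
Differential = 6.960% → 6.96%.

6.96%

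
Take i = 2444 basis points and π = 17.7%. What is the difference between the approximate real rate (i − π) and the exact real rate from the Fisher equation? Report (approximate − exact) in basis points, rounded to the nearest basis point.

101 basis points

Approximate: r ≈ 24.440% − 17.700% = 6.7400%
Exact: (1 + 0.2444)/(1 + 0.1770) − 1 = 5.7264%
Error = 6.7400% − 5.7264% = 1.0136% → 101 basis points.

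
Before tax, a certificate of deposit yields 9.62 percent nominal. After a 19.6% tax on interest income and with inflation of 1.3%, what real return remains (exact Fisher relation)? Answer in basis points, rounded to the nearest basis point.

635 basis points

After-tax nominal return = 9.62% × (1 − 0.196) = 7.73448%.
1 + r = 1.0773448 / 1.01300 = 1.063519
After-tax real rate = 1.063519 − 1 → 635 basis points.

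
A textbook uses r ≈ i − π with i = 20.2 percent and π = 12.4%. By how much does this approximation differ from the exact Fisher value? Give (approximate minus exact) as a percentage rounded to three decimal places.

0.860%

Approximate: r ≈ 20.200% − 12.400% = 7.8000%
Exact: (1 + 0.2020)/(1 + 0.1240) − 1 = 6.939502%
Error = 7.8000% − 6.939502% = 0.860498% → 0.860%.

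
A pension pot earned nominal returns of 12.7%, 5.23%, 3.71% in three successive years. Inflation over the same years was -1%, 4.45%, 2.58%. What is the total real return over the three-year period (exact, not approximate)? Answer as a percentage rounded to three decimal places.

Compound the nominal returns: 1.1270 × 1.0523 × 1.0371 = 1.229941.
Compound inflation: 0.9900 × 1.0445 × 1.0258 = 1.060734.
Deflate: 1.229941 / 1.060734 = 1.159519.
Total real return = 1.159519 − 1 → 15.952%.

15.952%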